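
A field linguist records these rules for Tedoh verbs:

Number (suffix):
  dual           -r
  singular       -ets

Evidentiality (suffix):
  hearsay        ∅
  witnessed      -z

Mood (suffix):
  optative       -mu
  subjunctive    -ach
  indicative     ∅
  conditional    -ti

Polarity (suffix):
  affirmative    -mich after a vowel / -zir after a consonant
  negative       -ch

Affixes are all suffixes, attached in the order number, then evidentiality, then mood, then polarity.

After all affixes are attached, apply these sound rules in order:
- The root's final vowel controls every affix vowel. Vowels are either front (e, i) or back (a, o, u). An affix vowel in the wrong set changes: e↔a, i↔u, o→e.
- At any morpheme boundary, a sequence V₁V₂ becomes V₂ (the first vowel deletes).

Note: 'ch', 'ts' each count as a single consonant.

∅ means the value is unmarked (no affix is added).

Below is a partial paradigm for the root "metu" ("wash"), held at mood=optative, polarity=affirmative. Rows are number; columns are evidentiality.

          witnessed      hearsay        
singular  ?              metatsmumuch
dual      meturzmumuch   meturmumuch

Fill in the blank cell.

Attach number singular -ets → metuets.
Attach evidentiality witnessed -z → metuetsz.
Attach mood optative -mu → metuetszmu.
Attach polarity affirmative -mich (after vowel 'u') → metuetszmumich.
Apply vowel harmony: metuetszmumich → metuatszmumuch.
Apply vowel deletion: metuatszmumuch → metatszmumuch.

metatszmumuch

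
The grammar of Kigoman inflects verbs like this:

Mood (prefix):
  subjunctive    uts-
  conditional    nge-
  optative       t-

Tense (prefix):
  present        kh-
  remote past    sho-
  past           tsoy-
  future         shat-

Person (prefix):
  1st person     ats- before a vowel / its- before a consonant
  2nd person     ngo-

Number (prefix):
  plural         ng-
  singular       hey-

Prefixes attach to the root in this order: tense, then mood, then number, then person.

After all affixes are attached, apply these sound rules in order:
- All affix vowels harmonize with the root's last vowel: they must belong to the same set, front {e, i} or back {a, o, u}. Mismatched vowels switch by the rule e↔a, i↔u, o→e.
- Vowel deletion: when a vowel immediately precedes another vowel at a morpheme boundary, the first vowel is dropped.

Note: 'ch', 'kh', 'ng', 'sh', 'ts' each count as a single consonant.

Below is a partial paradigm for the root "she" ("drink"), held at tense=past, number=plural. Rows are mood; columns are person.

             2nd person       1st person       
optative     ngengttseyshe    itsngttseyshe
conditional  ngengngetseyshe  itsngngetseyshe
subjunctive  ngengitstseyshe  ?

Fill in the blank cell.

Attach tense past tsoy- → tsoyshe.
Attach mood subjunctive uts- → utstsoyshe.
Attach number plural ng- → ngutstsoyshe.
Attach person 1st person its- (before consonant 'ng') → itsngutstsoyshe.
Apply vowel harmony: itsngutstsoyshe → itsngitstseyshe.
Vowel deletion: no change.

itsngitstseyshe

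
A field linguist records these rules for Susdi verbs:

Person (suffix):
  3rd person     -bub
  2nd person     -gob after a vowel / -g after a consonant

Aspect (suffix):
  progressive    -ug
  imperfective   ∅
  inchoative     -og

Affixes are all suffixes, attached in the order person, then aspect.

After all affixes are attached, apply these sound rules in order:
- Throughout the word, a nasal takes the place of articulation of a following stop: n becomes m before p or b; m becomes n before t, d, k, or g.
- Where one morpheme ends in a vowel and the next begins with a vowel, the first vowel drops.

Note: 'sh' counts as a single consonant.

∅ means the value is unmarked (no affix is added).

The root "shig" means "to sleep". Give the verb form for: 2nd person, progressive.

shiggug

Attach person 2nd person -g (after consonant 'g') → shigg.
Attach aspect progressive -ug → shiggug.
Nasal assimilation: no change.
Vowel deletion: no change.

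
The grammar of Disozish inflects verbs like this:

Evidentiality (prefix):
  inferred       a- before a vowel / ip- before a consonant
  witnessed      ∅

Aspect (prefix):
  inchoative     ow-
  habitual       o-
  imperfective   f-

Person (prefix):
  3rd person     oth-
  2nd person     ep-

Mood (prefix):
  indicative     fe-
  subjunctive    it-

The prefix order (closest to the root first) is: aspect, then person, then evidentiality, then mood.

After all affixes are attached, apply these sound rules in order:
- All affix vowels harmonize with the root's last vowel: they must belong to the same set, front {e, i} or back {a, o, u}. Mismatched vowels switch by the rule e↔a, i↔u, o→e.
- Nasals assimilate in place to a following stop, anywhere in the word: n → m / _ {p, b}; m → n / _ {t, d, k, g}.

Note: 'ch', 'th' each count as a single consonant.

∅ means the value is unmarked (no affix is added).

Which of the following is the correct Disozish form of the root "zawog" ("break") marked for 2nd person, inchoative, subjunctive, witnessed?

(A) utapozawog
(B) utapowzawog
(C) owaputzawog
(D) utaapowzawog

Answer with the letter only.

B

Attach aspect inchoative ow- → owzawog.
Attach person 2nd person ep- → epowzawog.
evidentiality = witnessed: zero marking, form stays epowzawog.
Attach mood subjunctive it- → itepowzawog.
Apply vowel harmony: itepowzawog → utapowzawog.
Nasal assimilation: no change.
So the correct form is utapowzawog, option (B).
(A) utapozawog is wrong: it uses habitual instead of inchoative for aspect.
(D) utaapowzawog is wrong: it uses inferred instead of witnessed for evidentiality.
(C) owaputzawog is wrong: it has the affixes in the wrong order.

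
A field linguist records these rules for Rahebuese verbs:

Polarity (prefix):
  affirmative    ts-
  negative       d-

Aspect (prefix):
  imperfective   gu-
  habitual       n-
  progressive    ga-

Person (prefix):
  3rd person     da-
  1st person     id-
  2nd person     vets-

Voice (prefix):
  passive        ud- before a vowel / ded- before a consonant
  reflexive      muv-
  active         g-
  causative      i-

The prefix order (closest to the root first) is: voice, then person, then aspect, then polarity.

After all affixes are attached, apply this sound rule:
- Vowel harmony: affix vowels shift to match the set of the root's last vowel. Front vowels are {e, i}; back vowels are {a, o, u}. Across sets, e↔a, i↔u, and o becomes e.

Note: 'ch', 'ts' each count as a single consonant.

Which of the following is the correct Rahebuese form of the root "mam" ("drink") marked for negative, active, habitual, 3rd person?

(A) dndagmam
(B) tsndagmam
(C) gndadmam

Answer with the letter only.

Attach voice active g- → gmam.
Attach person 3rd person da- → dagmam.
Attach aspect habitual n- → ndagmam.
Attach polarity negative d- → dndagmam.
Vowel harmony: no change.
So the correct form is dndagmam, option (A).
(C) gndadmam is wrong: it has the affixes in the wrong order.
(B) tsndagmam is wrong: it uses affirmative instead of negative for polarity.

A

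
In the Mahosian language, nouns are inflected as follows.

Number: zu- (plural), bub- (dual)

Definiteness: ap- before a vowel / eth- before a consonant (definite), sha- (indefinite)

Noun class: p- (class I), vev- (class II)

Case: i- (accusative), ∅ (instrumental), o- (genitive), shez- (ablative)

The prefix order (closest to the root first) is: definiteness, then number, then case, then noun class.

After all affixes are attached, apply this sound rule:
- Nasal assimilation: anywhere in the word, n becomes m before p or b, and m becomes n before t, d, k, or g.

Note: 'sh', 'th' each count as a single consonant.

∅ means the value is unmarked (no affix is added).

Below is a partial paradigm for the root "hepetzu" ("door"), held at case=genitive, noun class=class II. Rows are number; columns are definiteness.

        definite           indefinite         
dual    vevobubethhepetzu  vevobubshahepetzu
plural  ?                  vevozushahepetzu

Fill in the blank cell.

vevozuethhepetzu

Attach definiteness definite eth- (before consonant 'h') → ethhepetzu.
Attach number plural zu- → zuethhepetzu.
Attach case genitive o- → ozuethhepetzu.
Attach noun class class II vev- → vevozuethhepetzu.
Nasal assimilation: no change.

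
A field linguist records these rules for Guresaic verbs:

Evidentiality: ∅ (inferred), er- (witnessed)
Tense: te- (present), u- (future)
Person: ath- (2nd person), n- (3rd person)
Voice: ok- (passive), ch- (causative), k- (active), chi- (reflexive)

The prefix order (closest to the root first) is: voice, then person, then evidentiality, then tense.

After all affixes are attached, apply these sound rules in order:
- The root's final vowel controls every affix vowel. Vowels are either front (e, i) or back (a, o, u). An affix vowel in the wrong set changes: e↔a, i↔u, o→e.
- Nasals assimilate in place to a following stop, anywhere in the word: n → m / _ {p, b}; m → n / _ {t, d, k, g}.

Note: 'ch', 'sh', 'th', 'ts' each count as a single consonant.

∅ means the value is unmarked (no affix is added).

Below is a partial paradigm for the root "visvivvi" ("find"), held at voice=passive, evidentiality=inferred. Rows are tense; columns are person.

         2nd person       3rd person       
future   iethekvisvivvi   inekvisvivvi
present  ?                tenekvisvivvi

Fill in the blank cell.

teethekvisvivvi

Attach voice passive ok- → okvisvivvi.
Attach person 2nd person ath- → athokvisvivvi.
evidentiality = inferred: zero marking, form stays athokvisvivvi.
Attach tense present te- → teathokvisvivvi.
Apply vowel harmony: teathokvisvivvi → teethekvisvivvi.
Nasal assimilation: no change.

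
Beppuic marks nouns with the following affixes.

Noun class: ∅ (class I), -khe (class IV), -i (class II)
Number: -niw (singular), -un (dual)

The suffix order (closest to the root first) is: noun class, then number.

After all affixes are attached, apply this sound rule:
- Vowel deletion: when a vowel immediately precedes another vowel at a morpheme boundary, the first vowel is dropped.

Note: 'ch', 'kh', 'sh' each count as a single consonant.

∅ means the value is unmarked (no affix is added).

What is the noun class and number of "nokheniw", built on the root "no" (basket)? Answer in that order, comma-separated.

Segment: no-khe-niw.
noun class: -khe → class IV.
number: -niw → singular.

class IV, singular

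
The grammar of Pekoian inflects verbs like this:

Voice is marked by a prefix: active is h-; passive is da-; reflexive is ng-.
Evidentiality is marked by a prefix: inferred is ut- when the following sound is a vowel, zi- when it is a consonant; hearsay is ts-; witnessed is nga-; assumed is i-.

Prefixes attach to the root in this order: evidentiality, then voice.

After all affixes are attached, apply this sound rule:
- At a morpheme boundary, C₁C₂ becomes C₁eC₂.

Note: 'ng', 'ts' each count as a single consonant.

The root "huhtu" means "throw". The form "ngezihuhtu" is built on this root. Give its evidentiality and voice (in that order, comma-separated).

inferred, reflexive

Segment: ng-zi-huhtu.
evidentiality: ut/zi- → inferred.
voice: ng- → reflexive.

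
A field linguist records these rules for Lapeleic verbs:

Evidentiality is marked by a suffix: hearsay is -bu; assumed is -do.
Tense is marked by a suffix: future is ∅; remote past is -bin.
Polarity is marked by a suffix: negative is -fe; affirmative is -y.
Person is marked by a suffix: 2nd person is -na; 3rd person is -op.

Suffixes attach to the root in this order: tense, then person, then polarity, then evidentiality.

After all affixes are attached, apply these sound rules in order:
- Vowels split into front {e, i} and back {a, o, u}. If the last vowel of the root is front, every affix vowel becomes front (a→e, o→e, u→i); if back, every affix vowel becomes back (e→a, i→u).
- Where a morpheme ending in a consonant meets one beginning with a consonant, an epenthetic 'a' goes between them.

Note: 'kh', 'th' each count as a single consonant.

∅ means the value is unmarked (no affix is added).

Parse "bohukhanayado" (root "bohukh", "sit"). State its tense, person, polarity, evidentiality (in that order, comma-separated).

future, 2nd person, affirmative, assumed

Segment: bohukh-na-y-do.
tense: ∅ → future.
person: -na → 2nd person.
polarity: -y → affirmative.
evidentiality: -do → assumed.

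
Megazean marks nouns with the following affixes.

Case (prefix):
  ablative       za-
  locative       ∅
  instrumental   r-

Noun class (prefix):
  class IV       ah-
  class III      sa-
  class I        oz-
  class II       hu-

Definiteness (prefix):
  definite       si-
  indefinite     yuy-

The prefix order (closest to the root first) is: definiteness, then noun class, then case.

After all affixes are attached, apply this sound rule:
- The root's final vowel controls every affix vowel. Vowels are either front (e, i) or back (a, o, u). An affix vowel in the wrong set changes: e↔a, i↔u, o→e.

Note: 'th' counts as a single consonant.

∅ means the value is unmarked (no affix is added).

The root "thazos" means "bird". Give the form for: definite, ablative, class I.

zaozsuthazos

Attach definiteness definite si- → sithazos.
Attach noun class class I oz- → ozsithazos.
Attach case ablative za- → zaozsithazos.
Apply vowel harmony: zaozsithazos → zaozsuthazos.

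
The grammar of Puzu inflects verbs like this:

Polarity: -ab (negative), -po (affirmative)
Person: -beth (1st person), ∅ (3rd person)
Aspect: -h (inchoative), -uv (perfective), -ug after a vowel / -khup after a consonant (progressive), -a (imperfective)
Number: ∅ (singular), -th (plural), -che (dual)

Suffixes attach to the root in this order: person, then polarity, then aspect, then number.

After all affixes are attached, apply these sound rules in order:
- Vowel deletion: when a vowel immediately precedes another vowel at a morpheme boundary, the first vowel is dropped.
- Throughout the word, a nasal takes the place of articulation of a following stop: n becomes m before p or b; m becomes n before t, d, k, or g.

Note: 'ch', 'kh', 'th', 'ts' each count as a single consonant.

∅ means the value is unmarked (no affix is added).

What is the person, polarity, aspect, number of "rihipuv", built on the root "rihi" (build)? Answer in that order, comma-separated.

Segment: rihi-po-uv.
person: ∅ → 3rd person.
polarity: -po → affirmative.
aspect: -uv → perfective.
number: ∅ → singular.

3rd person, affirmative, perfective, singular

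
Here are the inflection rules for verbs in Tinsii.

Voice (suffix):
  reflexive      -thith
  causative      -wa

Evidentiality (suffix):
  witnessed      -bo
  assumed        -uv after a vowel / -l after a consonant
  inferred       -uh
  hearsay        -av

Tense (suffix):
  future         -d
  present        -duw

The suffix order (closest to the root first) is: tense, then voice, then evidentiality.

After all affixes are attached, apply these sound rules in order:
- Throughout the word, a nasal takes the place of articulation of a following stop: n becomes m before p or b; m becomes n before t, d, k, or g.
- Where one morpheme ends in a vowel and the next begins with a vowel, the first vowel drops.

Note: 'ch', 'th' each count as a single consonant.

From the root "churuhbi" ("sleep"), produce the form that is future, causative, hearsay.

churuhbidwav

Attach tense future -d → churuhbid.
Attach voice causative -wa → churuhbidwa.
Attach evidentiality hearsay -av → churuhbidwaav.
Nasal assimilation: no change.
Apply vowel deletion: churuhbidwaav → churuhbidwav.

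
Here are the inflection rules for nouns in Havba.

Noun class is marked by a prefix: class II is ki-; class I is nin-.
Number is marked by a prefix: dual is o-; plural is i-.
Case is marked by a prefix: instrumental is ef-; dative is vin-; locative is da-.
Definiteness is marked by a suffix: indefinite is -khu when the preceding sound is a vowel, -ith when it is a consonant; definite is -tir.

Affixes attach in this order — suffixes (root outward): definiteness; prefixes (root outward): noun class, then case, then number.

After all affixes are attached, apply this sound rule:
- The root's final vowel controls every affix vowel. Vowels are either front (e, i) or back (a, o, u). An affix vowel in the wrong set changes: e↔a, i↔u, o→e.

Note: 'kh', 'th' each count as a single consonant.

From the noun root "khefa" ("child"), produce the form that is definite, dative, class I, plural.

uvunnunkhefatur

Attach definiteness definite -tir → khefatir.
Attach noun class class I nin- → ninkhefatir.
Attach case dative vin- → vinninkhefatir.
Attach number plural i- → ivinninkhefatir.
Apply vowel harmony: ivinninkhefatir → uvunnunkhefatur.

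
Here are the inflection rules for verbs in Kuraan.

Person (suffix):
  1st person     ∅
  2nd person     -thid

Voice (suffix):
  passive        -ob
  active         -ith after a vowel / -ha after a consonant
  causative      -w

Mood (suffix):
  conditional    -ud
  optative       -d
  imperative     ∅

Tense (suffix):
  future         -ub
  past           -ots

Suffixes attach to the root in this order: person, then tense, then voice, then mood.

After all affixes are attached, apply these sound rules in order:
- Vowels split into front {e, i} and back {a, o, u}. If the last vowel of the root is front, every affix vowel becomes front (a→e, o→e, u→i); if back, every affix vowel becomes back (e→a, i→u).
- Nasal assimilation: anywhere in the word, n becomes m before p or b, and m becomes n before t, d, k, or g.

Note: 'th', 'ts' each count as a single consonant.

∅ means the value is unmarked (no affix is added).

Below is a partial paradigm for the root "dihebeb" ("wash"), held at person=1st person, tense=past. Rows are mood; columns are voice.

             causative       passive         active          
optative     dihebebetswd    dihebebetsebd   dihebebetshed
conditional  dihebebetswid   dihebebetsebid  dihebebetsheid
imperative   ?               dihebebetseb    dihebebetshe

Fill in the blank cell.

dihebebetsw

person = 1st person: zero marking, form stays dihebeb.
Attach tense past -ots → dihebebots.
Attach voice causative -w → dihebebotsw.
mood = imperative: zero marking, form stays dihebebotsw.
Apply vowel harmony: dihebebotsw → dihebebetsw.
Nasal assimilation: no change.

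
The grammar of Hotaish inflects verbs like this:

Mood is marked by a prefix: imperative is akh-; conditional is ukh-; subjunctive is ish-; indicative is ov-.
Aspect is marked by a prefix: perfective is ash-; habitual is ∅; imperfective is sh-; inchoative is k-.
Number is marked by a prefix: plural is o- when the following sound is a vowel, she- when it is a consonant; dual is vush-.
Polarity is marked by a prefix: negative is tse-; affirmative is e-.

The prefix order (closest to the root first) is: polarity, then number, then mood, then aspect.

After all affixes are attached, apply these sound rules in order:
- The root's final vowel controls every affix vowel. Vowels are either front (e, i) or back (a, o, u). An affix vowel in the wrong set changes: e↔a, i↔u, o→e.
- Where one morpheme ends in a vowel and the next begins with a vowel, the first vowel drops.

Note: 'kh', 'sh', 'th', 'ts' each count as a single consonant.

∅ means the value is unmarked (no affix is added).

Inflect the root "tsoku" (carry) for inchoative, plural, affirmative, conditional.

Attach polarity affirmative e- → etsoku.
Attach number plural o- (before vowel 'e') → oetsoku.
Attach mood conditional ukh- → ukhoetsoku.
Attach aspect inchoative k- → kukhoetsoku.
Apply vowel harmony: kukhoetsoku → kukhoatsoku.
Apply vowel deletion: kukhoatsoku → kukhatsoku.

kukhatsoku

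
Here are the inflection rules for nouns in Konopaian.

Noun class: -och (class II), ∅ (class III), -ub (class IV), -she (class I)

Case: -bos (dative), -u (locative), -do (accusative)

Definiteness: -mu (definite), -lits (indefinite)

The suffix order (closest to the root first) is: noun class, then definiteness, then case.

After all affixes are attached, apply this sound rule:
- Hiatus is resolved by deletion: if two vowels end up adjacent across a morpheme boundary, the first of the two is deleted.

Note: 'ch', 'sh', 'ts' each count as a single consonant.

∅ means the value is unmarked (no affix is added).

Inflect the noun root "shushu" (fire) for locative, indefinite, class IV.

Attach noun class class IV -ub → shushuub.
Attach definiteness indefinite -lits → shushuublits.
Attach case locative -u → shushuublitsu.
Apply vowel deletion: shushuublitsu → shushublitsu.

shushublitsu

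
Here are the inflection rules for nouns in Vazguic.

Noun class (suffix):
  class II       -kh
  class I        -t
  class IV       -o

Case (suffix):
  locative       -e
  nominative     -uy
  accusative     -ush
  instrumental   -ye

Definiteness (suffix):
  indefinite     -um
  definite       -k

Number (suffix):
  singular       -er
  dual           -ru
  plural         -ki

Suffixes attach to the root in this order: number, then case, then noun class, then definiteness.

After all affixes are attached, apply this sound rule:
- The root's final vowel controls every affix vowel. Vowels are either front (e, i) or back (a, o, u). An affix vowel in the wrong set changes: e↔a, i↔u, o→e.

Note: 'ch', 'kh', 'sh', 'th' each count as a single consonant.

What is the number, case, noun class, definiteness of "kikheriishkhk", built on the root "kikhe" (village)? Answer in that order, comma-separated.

dual, accusative, class II, definite

Segment: kikhe-ru-ush-kh-k.
number: -ru → dual.
case: -ush → accusative.
noun class: -kh → class II.
definiteness: -k → definite.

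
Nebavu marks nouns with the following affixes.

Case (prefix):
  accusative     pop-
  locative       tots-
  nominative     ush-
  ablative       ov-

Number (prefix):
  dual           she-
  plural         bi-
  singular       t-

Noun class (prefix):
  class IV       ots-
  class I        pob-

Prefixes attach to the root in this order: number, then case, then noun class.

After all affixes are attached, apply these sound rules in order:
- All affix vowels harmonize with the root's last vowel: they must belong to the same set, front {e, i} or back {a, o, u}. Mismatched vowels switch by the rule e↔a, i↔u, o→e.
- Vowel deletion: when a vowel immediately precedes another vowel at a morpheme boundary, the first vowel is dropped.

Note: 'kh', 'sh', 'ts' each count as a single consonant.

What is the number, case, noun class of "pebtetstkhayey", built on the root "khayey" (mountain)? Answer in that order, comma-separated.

Segment: pob-tots-t-khayey.
number: t- → singular.
case: tots- → locative.
noun class: pob- → class I.

singular, locative, class I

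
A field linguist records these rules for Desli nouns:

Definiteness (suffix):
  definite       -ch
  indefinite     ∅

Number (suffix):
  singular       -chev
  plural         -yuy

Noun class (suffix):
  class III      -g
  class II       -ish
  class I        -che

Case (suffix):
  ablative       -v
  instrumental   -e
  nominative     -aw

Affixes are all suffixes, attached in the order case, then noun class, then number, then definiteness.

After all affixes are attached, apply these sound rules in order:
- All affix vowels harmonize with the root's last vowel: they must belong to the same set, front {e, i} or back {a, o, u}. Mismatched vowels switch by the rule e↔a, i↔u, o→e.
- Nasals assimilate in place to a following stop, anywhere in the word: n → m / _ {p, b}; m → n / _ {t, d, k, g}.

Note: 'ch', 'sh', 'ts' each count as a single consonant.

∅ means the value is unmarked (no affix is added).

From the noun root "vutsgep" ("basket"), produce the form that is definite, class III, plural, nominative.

Attach case nominative -aw → vutsgepaw.
Attach noun class class III -g → vutsgepawg.
Attach number plural -yuy → vutsgepawgyuy.
Attach definiteness definite -ch → vutsgepawgyuych.
Apply vowel harmony: vutsgepawgyuych → vutsgepewgyiych.
Nasal assimilation: no change.

vutsgepewgyiych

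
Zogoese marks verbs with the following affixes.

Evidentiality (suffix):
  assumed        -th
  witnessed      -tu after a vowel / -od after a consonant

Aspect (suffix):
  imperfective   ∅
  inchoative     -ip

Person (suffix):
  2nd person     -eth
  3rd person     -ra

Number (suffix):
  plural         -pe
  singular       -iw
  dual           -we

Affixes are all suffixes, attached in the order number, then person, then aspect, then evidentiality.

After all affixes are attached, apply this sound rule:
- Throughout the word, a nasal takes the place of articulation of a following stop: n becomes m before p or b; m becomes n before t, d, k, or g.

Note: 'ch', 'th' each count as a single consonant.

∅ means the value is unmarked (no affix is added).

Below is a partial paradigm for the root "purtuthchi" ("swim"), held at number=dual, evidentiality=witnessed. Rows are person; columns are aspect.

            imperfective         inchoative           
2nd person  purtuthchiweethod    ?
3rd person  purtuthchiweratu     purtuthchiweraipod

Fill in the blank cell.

Attach number dual -we → purtuthchiwe.
Attach person 2nd person -eth → purtuthchiweeth.
Attach aspect inchoative -ip → purtuthchiweethip.
Attach evidentiality witnessed -od (after consonant 'p') → purtuthchiweethipod.
Nasal assimilation: no change.

purtuthchiweethipod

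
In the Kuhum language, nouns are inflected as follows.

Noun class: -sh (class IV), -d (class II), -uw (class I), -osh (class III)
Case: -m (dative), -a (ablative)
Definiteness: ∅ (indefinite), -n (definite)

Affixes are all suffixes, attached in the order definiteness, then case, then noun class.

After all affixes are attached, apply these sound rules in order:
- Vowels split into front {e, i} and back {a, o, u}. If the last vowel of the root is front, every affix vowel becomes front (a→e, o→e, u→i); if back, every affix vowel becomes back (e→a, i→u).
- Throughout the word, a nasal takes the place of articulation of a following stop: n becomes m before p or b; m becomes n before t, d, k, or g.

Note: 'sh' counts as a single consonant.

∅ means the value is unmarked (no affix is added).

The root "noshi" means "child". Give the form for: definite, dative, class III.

noshinmesh

Attach definiteness definite -n → noshin.
Attach case dative -m → noshinm.
Attach noun class class III -osh → noshinmosh.
Apply vowel harmony: noshinmosh → noshinmesh.
Nasal assimilation: no change.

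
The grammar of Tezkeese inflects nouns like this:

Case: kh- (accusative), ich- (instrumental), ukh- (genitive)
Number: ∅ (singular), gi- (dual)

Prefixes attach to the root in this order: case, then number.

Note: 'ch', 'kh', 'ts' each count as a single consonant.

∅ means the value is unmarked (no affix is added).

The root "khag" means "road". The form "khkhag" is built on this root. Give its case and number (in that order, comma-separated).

accusative, singular

Segment: kh-khag.
case: kh- → accusative.
number: ∅ → singular.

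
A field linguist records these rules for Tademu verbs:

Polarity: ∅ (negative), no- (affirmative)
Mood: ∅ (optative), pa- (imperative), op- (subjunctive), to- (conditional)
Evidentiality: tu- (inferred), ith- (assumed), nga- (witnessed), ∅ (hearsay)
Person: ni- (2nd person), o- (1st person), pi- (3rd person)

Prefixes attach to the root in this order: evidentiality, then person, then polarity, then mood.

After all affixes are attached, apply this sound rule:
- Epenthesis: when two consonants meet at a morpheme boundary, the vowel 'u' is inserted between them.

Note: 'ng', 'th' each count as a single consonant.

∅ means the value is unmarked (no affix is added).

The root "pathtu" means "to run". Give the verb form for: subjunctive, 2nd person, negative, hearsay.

opunipathtu

evidentiality = hearsay: zero marking, form stays pathtu.
Attach person 2nd person ni- → nipathtu.
polarity = negative: zero marking, form stays nipathtu.
Attach mood subjunctive op- → opnipathtu.
Apply epenthesis: opnipathtu → opunipathtu.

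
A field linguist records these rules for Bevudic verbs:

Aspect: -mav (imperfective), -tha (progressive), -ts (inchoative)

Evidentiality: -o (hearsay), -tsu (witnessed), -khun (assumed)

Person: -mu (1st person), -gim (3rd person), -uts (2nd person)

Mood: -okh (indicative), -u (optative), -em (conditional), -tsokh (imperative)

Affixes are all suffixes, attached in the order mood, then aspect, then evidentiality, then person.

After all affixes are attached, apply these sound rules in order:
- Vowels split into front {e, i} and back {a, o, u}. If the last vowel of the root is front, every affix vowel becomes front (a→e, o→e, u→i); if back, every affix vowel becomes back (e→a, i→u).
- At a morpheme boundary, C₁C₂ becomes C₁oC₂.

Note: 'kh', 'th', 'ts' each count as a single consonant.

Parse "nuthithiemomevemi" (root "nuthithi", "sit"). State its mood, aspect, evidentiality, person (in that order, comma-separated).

Segment: nuthithi-em-mav-o-mu.
mood: -em → conditional.
aspect: -mav → imperfective.
evidentiality: -o → hearsay.
person: -mu → 1st person.

conditional, imperfective, hearsay, 1st person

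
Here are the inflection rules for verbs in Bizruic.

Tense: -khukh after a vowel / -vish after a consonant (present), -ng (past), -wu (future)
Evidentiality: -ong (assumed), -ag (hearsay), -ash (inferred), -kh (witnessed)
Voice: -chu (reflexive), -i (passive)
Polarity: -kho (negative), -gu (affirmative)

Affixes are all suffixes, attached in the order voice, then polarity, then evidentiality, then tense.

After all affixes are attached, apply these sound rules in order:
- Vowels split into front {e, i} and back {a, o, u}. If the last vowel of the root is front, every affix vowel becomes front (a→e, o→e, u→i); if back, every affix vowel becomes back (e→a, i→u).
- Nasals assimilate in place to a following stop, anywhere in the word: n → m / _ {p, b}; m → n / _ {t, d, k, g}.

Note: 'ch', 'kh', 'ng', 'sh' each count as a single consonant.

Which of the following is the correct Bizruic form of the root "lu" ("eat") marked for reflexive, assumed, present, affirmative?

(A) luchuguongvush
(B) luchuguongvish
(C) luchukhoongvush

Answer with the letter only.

A

Attach voice reflexive -chu → luchu.
Attach polarity affirmative -gu → luchugu.
Attach evidentiality assumed -ong → luchuguong.
Attach tense present -vish (after consonant 'ng') → luchuguongvish.
Apply vowel harmony: luchuguongvish → luchuguongvush.
Nasal assimilation: no change.
So the correct form is luchuguongvush, option (A).
(B) luchuguongvish is wrong: it fails to apply the sound rule(s).
(C) luchukhoongvush is wrong: it uses negative instead of affirmative for polarity.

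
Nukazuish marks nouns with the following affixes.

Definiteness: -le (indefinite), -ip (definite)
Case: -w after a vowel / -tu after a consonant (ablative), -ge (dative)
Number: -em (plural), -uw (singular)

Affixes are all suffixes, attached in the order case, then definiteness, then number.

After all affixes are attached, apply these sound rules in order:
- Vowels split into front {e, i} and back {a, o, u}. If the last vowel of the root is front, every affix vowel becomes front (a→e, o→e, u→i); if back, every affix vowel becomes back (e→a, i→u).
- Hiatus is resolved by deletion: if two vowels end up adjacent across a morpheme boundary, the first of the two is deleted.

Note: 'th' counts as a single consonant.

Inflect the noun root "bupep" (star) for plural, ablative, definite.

Attach case ablative -tu (after consonant 'p') → bupeptu.
Attach definiteness definite -ip → bupeptuip.
Attach number plural -em → bupeptuipem.
Apply vowel harmony: bupeptuipem → bupeptiipem.
Apply vowel deletion: bupeptiipem → bupeptipem.

bupeptipem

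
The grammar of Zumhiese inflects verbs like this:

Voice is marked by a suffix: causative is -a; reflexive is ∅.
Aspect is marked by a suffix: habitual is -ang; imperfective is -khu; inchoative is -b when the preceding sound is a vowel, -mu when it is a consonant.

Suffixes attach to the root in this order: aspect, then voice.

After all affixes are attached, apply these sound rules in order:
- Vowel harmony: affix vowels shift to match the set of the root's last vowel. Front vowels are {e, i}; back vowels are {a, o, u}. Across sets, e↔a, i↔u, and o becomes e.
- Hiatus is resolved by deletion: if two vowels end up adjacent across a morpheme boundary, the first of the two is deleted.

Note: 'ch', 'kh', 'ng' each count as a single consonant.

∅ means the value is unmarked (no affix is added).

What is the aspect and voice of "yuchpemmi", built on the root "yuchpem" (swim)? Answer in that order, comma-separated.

inchoative, reflexive

Segment: yuchpem-mu.
aspect: -b/mu → inchoative.
voice: ∅ → reflexive.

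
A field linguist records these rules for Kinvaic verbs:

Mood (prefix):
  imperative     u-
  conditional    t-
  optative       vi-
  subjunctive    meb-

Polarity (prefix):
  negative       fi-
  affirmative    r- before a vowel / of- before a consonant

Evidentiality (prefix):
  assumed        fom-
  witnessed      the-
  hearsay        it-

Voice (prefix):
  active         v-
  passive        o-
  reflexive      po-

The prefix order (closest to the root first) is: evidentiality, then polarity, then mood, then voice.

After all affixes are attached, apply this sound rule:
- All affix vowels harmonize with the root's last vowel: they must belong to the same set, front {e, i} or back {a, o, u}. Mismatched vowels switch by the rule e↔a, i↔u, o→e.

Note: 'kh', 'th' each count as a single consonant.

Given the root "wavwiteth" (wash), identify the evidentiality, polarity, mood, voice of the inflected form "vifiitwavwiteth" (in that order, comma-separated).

Segment: v-u-fi-it-wavwiteth.
evidentiality: it- → hearsay.
polarity: fi- → negative.
mood: u- → imperative.
voice: v- → active.

hearsay, negative, imperative, active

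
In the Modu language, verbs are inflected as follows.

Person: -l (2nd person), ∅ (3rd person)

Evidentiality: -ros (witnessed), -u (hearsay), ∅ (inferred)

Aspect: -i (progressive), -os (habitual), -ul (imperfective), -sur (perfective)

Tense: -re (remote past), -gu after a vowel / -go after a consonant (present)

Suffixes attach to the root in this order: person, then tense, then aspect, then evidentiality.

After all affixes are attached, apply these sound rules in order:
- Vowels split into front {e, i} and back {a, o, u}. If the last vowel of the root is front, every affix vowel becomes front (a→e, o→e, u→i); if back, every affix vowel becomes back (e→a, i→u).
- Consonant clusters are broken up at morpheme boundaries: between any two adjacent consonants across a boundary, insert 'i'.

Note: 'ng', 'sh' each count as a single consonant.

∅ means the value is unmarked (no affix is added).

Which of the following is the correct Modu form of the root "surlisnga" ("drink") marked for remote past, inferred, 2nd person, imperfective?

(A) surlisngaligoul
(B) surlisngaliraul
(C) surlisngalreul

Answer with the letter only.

B

Attach person 2nd person -l → surlisngal.
Attach tense remote past -re → surlisngalre.
Attach aspect imperfective -ul → surlisngalreul.
evidentiality = inferred: zero marking, form stays surlisngalreul.
Apply vowel harmony: surlisngalreul → surlisngalraul.
Apply epenthesis: surlisngalraul → surlisngaliraul.
So the correct form is surlisngaliraul, option (B).
(C) surlisngalreul is wrong: it fails to apply the sound rule(s).
(A) surlisngaligoul is wrong: it uses present instead of remote past for tense.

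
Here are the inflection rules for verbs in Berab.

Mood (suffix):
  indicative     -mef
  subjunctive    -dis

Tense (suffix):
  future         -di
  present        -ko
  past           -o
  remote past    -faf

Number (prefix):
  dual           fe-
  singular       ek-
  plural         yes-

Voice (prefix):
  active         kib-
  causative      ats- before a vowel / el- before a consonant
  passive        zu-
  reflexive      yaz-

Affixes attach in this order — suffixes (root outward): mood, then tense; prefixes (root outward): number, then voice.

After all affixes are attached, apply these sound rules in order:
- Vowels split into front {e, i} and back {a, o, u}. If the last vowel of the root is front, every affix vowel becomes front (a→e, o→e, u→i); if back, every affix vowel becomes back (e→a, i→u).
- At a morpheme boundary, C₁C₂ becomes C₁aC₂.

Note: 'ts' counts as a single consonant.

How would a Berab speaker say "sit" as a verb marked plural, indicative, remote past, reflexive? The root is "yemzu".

Attach mood indicative -mef → yemzumef.
Attach number plural yes- → yesyemzumef.
Attach voice reflexive yaz- → yazyesyemzumef.
Attach tense remote past -faf → yazyesyemzumeffaf.
Apply vowel harmony: yazyesyemzumeffaf → yazyasyemzumaffaf.
Apply epenthesis: yazyasyemzumaffaf → yazayasayemzumafafaf.

yazayasayemzumafafaf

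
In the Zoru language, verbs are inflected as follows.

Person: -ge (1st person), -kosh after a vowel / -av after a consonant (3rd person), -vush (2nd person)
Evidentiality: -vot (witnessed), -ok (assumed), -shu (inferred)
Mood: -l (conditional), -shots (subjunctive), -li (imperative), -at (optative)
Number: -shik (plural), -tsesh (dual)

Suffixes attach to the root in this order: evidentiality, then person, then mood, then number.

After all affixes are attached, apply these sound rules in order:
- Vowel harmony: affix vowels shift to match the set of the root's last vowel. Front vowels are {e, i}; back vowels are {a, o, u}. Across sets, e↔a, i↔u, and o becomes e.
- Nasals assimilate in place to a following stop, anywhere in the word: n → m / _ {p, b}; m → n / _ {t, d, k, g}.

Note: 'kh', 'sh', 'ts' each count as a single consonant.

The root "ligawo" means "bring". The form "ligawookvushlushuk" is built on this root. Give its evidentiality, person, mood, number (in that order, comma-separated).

Segment: ligawo-ok-vush-li-shik.
evidentiality: -ok → assumed.
person: -vush → 2nd person.
mood: -li → imperative.
number: -shik → plural.

assumed, 2nd person, imperative, plural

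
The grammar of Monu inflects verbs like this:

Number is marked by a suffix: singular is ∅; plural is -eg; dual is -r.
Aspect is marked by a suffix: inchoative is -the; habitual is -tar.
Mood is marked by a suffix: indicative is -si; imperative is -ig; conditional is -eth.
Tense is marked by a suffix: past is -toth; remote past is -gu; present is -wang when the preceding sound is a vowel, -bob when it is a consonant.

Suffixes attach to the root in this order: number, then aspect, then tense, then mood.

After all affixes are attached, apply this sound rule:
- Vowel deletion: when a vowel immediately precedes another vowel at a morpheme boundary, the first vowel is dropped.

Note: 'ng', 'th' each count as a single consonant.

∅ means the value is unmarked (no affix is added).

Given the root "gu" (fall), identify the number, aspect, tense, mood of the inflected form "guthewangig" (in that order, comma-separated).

singular, inchoative, present, imperative

Segment: gu-the-wang-ig.
number: ∅ → singular.
aspect: -the → inchoative.
tense: -wang/bob → present.
mood: -ig → imperative.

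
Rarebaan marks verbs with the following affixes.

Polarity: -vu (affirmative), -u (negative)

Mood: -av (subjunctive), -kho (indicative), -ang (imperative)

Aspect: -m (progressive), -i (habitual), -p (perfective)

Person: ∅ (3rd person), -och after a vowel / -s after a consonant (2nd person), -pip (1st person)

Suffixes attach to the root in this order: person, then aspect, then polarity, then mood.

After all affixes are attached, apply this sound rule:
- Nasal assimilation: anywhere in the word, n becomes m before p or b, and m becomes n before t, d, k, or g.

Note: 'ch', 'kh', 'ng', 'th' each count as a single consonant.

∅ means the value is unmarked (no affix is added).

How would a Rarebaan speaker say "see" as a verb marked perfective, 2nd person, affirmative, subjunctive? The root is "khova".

khovaochpvuav

Attach person 2nd person -och (after vowel 'a') → khovaoch.
Attach aspect perfective -p → khovaochp.
Attach polarity affirmative -vu → khovaochpvu.
Attach mood subjunctive -av → khovaochpvuav.
Nasal assimilation: no change.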